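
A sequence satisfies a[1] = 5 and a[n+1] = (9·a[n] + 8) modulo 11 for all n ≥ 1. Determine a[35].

Computing terms: a[1] = 5, a[2] = 9, a[3] = 1, a[4] = 6, a[5] = 7, a[6] = 5.
The sequence repeats with period 5.
So a[35] = a[1 + ((35-1) mod 5)] = a[5] = 7.

7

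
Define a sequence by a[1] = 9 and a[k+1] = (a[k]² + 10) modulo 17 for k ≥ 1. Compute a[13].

We have a[1] = 9,  a[2] = 6,  a[3] = 12,  a[4] = 1,  a[5] = 11,  a[6] = 12.
Since a[6] = a[3] = 12, the sequence is eventually periodic: after a pre-period of length 2 it cycles with period 3.
For k ≥ 3, a[k] depends only on (k - 3) mod 3. (13 - 3) mod 3 = 1, so a[13] = a[4] = 1.

1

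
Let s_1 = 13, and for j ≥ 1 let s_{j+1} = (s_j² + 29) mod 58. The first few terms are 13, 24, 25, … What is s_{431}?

53

Computing terms: s_1 = 13,  s_2 = 24,  s_3 = 25,  s_4 = 16,  s_5 = 53,  s_6 = 54,  s_7 = 45,  s_8 = 24.
Since s_8 = s_2 = 24, the sequence is eventually periodic: after a pre-period of length 1 it cycles with period 6.
For j ≥ 2, s_j depends only on (j - 2) mod 6. (431 - 2) mod 6 = 3, so s_{431} = s_5 = 53.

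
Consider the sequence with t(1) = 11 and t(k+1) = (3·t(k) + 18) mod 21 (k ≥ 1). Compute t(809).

15

Computing terms: t(1) = 11; t(2) = 9; t(3) = 3; t(4) = 6; t(5) = 15; t(6) = 0; t(7) = 18; t(8) = 9.
Since t(8) = t(2) = 9, the sequence is eventually periodic: after a pre-period of length 1 it cycles with period 6.
For k ≥ 2, t(k) depends only on (k - 2) mod 6. (809 - 2) mod 6 = 3, so t(809) = t(5) = 15.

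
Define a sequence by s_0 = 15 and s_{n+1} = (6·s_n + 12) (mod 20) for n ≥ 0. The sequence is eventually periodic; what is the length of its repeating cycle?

5

Computing terms: s_0 = 15,  s_1 = 2,  s_2 = 4,  s_3 = 16,  s_4 = 8,  s_5 = 0,  s_6 = 12,  s_7 = 4.
Since s_7 = s_2 = 4, the sequence is eventually periodic: after a pre-period of length 2 it cycles with period 5.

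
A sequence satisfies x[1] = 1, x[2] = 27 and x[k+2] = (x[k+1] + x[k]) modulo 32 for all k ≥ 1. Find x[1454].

We have x[1] = 1; x[2] = 27; x[3] = 28; x[4] = 23; x[5] = 19; x[6] = 10; x[7] = 29; x[8] = 7; x[9] = 4; x[10] = 11; x[11] = 15; x[12] = 26; x[13] = 9; x[14] = 3; x[15] = 12; x[16] = 15; x[17] = 27; x[18] = 10; x[19] = 5; x[20] = 15; x[21] = 20; x[22] = 3; x[23] = 23; x[24] = 26; x[25] = 17; x[26] = 11; x[27] = 28; x[28] = 7; x[29] = 3; x[30] = 10; x[31] = 13; x[32] = 23; x[33] = 4; x[34] = 27; x[35] = 31; x[36] = 26; x[37] = 25; x[38] = 19; x[39] = 12; x[40] = 31; x[41] = 11; x[42] = 10; x[43] = 21; x[44] = 31; x[45] = 20; x[46] = 19; x[47] = 7; x[48] = 26; x[49] = 1; x[50] = 27.
Since (x[49], x[50]) = (x[1], x[2]) = (1, 27) (two consecutive terms determine the rest), the sequence is periodic with period 48.
So x[1454] = x[1 + ((1454-1) mod 48)] = x[14] = 3.

3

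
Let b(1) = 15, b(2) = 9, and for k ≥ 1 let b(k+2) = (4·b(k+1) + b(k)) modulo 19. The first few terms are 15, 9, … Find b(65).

10

We have b(1) = 15,  b(2) = 9,  b(3) = 13,  b(4) = 4,  b(5) = 10,  b(6) = 6,  b(7) = 15,  b(8) = 9.
The sequence repeats with period 6.
So b(65) = b(1 + ((65-1) mod 6)) = b(5) = 10.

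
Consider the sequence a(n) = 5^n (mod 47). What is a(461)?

Computing terms: a(0) = 1; a(1) = 5; a(2) = 25; a(3) = 31; a(4) = 14; a(5) = 23; a(6) = 21; a(7) = 11; a(8) = 8; a(9) = 40; a(10) = 12; a(11) = 13; a(12) = 18; a(13) = 43; a(14) = 27; a(15) = 41; a(16) = 17; a(17) = 38; a(18) = 2; a(19) = 10; a(20) = 3; a(21) = 15; a(22) = 28; a(23) = 46; a(24) = 42; a(25) = 22; a(26) = 16; a(27) = 33; a(28) = 24; a(29) = 26; a(30) = 36; a(31) = 39; a(32) = 7; a(33) = 35; a(34) = 34; a(35) = 29; a(36) = 4; a(37) = 20; a(38) = 6; a(39) = 30; a(40) = 9; a(41) = 45; a(42) = 37; a(43) = 44; a(44) = 32; a(45) = 19; a(46) = 1.
The sequence repeats with period 46.
(461 - 0) mod 46 = 1, so a(461) = a(1) = 5.

5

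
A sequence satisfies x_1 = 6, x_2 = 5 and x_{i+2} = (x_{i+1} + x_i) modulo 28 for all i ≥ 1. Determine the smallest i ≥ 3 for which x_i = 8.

We have x_1 = 6,  x_2 = 5,  x_3 = 11,  x_4 = 16,  x_5 = 27,  x_6 = 15,  x_7 = 14,  x_8 = 1,  x_9 = 15,  x_{10} = 16,  x_{11} = 3,  x_{12} = 19,  x_{13} = 22,  x_{14} = 13,  x_{15} = 7,  x_{16} = 20,  x_{17} = 27,  x_{18} = 19,  x_{19} = 18,  x_{20} = 9,  x_{21} = 27,  x_{22} = 8,  x_{23} = 7,  x_{24} = 15,  x_{25} = 22,  x_{26} = 9,  x_{27} = 3,  x_{28} = 12,  x_{29} = 15,  x_{30} = 27,  x_{31} = 14,  x_{32} = 13,  x_{33} = 27,  x_{34} = 12,  x_{35} = 11,  x_{36} = 23,  x_{37} = 6,  x_{38} = 1,  x_{39} = 7,  x_{40} = 8,  x_{41} = 15,  x_{42} = 23,  x_{43} = 10,  x_{44} = 5,  x_{45} = 15,  x_{46} = 20,  x_{47} = 7,  x_{48} = 27,  x_{49} = 6,  x_{50} = 5.
Since (x_{49}, x_{50}) = (x_1, x_2) = (6, 5) (two consecutive terms determine the rest), the sequence is periodic with period 48.
The value 8 first appears (with i ≥ 3) at x_{22}.

22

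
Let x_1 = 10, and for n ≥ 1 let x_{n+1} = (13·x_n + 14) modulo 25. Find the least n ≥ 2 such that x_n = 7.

4

We have x_1 = 10; x_2 = 19; x_3 = 11; x_4 = 7; x_5 = 5; x_6 = 4; x_7 = 16; x_8 = 22; x_9 = 0; x_{10} = 14; x_{11} = 21; x_{12} = 12; x_{13} = 20; x_{14} = 24; x_{15} = 1; x_{16} = 2; x_{17} = 15; x_{18} = 9; x_{19} = 6; x_{20} = 17; x_{21} = 10.
The sequence repeats with period 20.
The value 7 first appears (with n ≥ 2) at x_4.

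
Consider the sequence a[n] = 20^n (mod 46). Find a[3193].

Computing terms: a[1] = 20; a[2] = 32; a[3] = 42; a[4] = 12; a[5] = 10; a[6] = 16; a[7] = 44; a[8] = 6; a[9] = 28; a[10] = 8; a[11] = 22; a[12] = 26; a[13] = 14; a[14] = 4; a[15] = 34; a[16] = 36; a[17] = 30; a[18] = 2; a[19] = 40; a[20] = 18; a[21] = 38; a[22] = 24; a[23] = 20.
Since a[23] = a[1] = 20, the sequence is periodic with period 22.
So a[3193] = a[1 + ((3193-1) mod 22)] = a[3] = 42.

42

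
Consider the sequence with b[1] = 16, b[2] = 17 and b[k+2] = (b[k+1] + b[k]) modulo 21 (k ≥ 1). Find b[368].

b[1] = 16, b[2] = 17, b[3] = 12, b[4] = 8, b[5] = 20, b[6] = 7, b[7] = 6, b[8] = 13, b[9] = 19, b[10] = 11, b[11] = 9, b[12] = 20, b[13] = 8, b[14] = 7, b[15] = 15, b[16] = 1, b[17] = 16, b[18] = 17.
Since (b[17], b[18]) = (b[1], b[2]) = (16, 17) (two consecutive terms determine the rest), the sequence is periodic with period 16.
(368 - 1) mod 16 = 15, so b[368] = b[16] = 1.

1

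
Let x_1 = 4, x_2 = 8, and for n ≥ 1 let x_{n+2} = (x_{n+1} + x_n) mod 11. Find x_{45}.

Listing terms: x_1 = 4, x_2 = 8, x_3 = 1, x_4 = 9, x_5 = 10, x_6 = 8, x_7 = 7, x_8 = 4, x_9 = 0, x_{10} = 4, x_{11} = 4, x_{12} = 8.
The sequence repeats with period 10.
(45 - 1) mod 10 = 4, so x_{45} = x_5 = 10.

10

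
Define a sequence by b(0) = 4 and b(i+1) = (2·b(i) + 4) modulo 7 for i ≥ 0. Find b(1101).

b(0) = 4, b(1) = 5, b(2) = 0, b(3) = 4.
Since b(3) = b(0) = 4, the sequence is periodic with period 3.
(1101 - 0) mod 3 = 0, so b(1101) = b(0) = 4.

4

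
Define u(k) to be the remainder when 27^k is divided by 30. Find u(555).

3

Computing terms: u(0) = 1; u(1) = 27; u(2) = 9; u(3) = 3; u(4) = 21; u(5) = 27.
Since u(5) = u(1) = 27, the sequence is eventually periodic: after a pre-period of length 1 it cycles with period 4.
For k ≥ 1, u(k) depends only on (k - 1) mod 4. (555 - 1) mod 4 = 2, so u(555) = u(3) = 3.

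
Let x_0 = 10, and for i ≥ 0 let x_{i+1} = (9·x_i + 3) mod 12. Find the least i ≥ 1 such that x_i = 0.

x_0 = 10, x_1 = 9, x_2 = 0, x_3 = 3, x_4 = 6, x_5 = 9.
Since x_5 = x_1 = 9, the sequence is eventually periodic: after a pre-period of length 1 it cycles with period 4.
The value 0 first appears (with i ≥ 1) at x_2.

2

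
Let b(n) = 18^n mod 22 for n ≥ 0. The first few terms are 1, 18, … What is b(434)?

14

We have b(0) = 1; b(1) = 18; b(2) = 16; b(3) = 2; b(4) = 14; b(5) = 10; b(6) = 4; b(7) = 6; b(8) = 20; b(9) = 8; b(10) = 12; b(11) = 18.
Since b(11) = b(1) = 18, the sequence is eventually periodic: after a pre-period of length 1 it cycles with period 10.
For n ≥ 1, b(n) depends only on (n - 1) mod 10. (434 - 1) mod 10 = 3, so b(434) = b(4) = 14.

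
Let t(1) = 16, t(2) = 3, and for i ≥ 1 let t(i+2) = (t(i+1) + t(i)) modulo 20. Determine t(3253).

16

Computing terms: t(1) = 16,  t(2) = 3,  t(3) = 19,  t(4) = 2,  t(5) = 1,  t(6) = 3,  t(7) = 4,  t(8) = 7,  t(9) = 11,  t(10) = 18,  t(11) = 9,  t(12) = 7,  t(13) = 16,  t(14) = 3.
Since (t(13), t(14)) = (t(1), t(2)) = (16, 3) (two consecutive terms determine the rest), the sequence is periodic with period 12.
(3253 - 1) mod 12 = 0, so t(3253) = t(1) = 16.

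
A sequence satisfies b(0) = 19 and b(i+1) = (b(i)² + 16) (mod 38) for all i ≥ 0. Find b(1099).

We have b(0) = 19; b(1) = 35; b(2) = 25; b(3) = 33; b(4) = 3; b(5) = 25.
Since b(5) = b(2) = 25, the sequence is eventually periodic: after a pre-period of length 2 it cycles with period 3.
For i ≥ 2, b(i) depends only on (i - 2) mod 3. (1099 - 2) mod 3 = 2, so b(1099) = b(4) = 3.

3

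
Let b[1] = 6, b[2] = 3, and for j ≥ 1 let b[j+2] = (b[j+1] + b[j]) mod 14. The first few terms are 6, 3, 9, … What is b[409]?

8

We have b[1] = 6; b[2] = 3; b[3] = 9; b[4] = 12; b[5] = 7; b[6] = 5; b[7] = 12; b[8] = 3; b[9] = 1; b[10] = 4; b[11] = 5; b[12] = 9; b[13] = 0; b[14] = 9; b[15] = 9; b[16] = 4; b[17] = 13; b[18] = 3; b[19] = 2; b[20] = 5; b[21] = 7; b[22] = 12; b[23] = 5; b[24] = 3; b[25] = 8; b[26] = 11; b[27] = 5; b[28] = 2; b[29] = 7; b[30] = 9; b[31] = 2; b[32] = 11; b[33] = 13; b[34] = 10; b[35] = 9; b[36] = 5; b[37] = 0; b[38] = 5; b[39] = 5; b[40] = 10; b[41] = 1; b[42] = 11; b[43] = 12; b[44] = 9; b[45] = 7; b[46] = 2; b[47] = 9; b[48] = 11; b[49] = 6; b[50] = 3.
Since (b[49], b[50]) = (b[1], b[2]) = (6, 3) (two consecutive terms determine the rest), the sequence is periodic with period 48.
So b[409] = b[1 + ((409-1) mod 48)] = b[25] = 8.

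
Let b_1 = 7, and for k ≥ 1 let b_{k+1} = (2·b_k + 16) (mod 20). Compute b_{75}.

16

We have b_1 = 7,  b_2 = 10,  b_3 = 16,  b_4 = 8,  b_5 = 12,  b_6 = 0,  b_7 = 16.
Since b_7 = b_3 = 16, the sequence is eventually periodic: after a pre-period of length 2 it cycles with period 4.
For k ≥ 3, b_k depends only on (k - 3) mod 4. (75 - 3) mod 4 = 0, so b_{75} = b_3 = 16.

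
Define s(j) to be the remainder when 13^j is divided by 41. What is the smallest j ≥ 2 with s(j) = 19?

Listing terms: s(1) = 13, s(2) = 5, s(3) = 24, s(4) = 25, s(5) = 38, s(6) = 2, s(7) = 26, s(8) = 10, s(9) = 7, s(10) = 9, s(11) = 35, s(12) = 4, s(13) = 11, s(14) = 20, s(15) = 14, s(16) = 18, s(17) = 29, s(18) = 8, s(19) = 22, s(20) = 40, s(21) = 28, s(22) = 36, s(23) = 17, s(24) = 16, s(25) = 3, s(26) = 39, s(27) = 15, s(28) = 31, s(29) = 34, s(30) = 32, s(31) = 6, s(32) = 37, s(33) = 30, s(34) = 21, s(35) = 27, s(36) = 23, s(37) = 12, s(38) = 33, s(39) = 19, s(40) = 1, s(41) = 13.
The sequence repeats with period 40.
The value 19 first appears (with j ≥ 2) at s(39).

39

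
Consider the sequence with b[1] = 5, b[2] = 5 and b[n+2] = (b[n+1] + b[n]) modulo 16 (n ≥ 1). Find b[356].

1

We have b[1] = 5, b[2] = 5, b[3] = 10, b[4] = 15, b[5] = 9, b[6] = 8, b[7] = 1, b[8] = 9, b[9] = 10, b[10] = 3, b[11] = 13, b[12] = 0, b[13] = 13, b[14] = 13, b[15] = 10, b[16] = 7, b[17] = 1, b[18] = 8, b[19] = 9, b[20] = 1, b[21] = 10, b[22] = 11, b[23] = 5, b[24] = 0, b[25] = 5, b[26] = 5.
The sequence repeats with period 24.
(356 - 1) mod 24 = 19, so b[356] = b[20] = 1.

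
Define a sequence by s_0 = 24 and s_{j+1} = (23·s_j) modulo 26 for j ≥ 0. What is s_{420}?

24

Listing terms: s_0 = 24, s_1 = 6, s_2 = 8, s_3 = 2, s_4 = 20, s_5 = 18, s_6 = 24.
The sequence repeats with period 6.
(420 - 0) mod 6 = 0, so s_{420} = s_0 = 24.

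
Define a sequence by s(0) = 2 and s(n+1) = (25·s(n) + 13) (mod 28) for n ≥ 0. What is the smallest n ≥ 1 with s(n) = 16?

6

Computing terms: s(0) = 2,  s(1) = 7,  s(2) = 20,  s(3) = 9,  s(4) = 14,  s(5) = 27,  s(6) = 16,  s(7) = 21,  s(8) = 6,  s(9) = 23,  s(10) = 0,  s(11) = 13,  s(12) = 2.
The sequence repeats with period 12.
The value 16 first appears (with n ≥ 1) at s(6).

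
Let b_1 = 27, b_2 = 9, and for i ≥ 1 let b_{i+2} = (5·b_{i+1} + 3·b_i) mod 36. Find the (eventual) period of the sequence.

6

b_1 = 27,  b_2 = 9,  b_3 = 18,  b_4 = 9,  b_5 = 27,  b_6 = 18,  b_7 = 27,  b_8 = 9.
The sequence repeats with period 6.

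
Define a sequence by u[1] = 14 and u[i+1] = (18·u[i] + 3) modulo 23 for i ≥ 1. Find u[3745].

Computing terms: u[1] = 14,  u[2] = 2,  u[3] = 16,  u[4] = 15,  u[5] = 20,  u[6] = 18,  u[7] = 5,  u[8] = 1,  u[9] = 21,  u[10] = 13,  u[11] = 7,  u[12] = 14.
The sequence repeats with period 11.
So u[3745] = u[1 + ((3745-1) mod 11)] = u[5] = 20.

20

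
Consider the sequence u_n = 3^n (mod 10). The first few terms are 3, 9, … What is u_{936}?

u_1 = 3,  u_2 = 9,  u_3 = 7,  u_4 = 1,  u_5 = 3.
Since u_5 = u_1 = 3, the sequence is periodic with period 4.
(936 - 1) mod 4 = 3, so u_{936} = u_4 = 1.

1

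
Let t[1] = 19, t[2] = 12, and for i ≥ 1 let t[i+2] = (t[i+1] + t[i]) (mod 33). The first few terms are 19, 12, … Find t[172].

Computing terms: t[1] = 19,  t[2] = 12,  t[3] = 31,  t[4] = 10,  t[5] = 8,  t[6] = 18,  t[7] = 26,  t[8] = 11,  t[9] = 4,  t[10] = 15,  t[11] = 19,  t[12] = 1,  t[13] = 20,  t[14] = 21,  t[15] = 8,  t[16] = 29,  t[17] = 4,  t[18] = 0,  t[19] = 4,  t[20] = 4,  t[21] = 8,  t[22] = 12,  t[23] = 20,  t[24] = 32,  t[25] = 19,  t[26] = 18,  t[27] = 4,  t[28] = 22,  t[29] = 26,  t[30] = 15,  t[31] = 8,  t[32] = 23,  t[33] = 31,  t[34] = 21,  t[35] = 19,  t[36] = 7,  t[37] = 26,  t[38] = 0,  t[39] = 26,  t[40] = 26,  t[41] = 19,  t[42] = 12.
Since (t[41], t[42]) = (t[1], t[2]) = (19, 12) (two consecutive terms determine the rest), the sequence is periodic with period 40.
So t[172] = t[1 + ((172-1) mod 40)] = t[12] = 1.

1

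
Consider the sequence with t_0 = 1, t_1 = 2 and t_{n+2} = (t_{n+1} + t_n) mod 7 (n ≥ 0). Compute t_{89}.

t_0 = 1,  t_1 = 2,  t_2 = 3,  t_3 = 5,  t_4 = 1,  t_5 = 6,  t_6 = 0,  t_7 = 6,  t_8 = 6,  t_9 = 5,  t_{10} = 4,  t_{11} = 2,  t_{12} = 6,  t_{13} = 1,  t_{14} = 0,  t_{15} = 1,  t_{16} = 1,  t_{17} = 2.
Since (t_{16}, t_{17}) = (t_0, t_1) = (1, 2) (two consecutive terms determine the rest), the sequence is periodic with period 16.
(89 - 0) mod 16 = 9, so t_{89} = t_9 = 5.

5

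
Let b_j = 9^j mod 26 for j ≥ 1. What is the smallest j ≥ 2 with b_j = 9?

We have b_1 = 9,  b_2 = 3,  b_3 = 1,  b_4 = 9.
Since b_4 = b_1 = 9, the sequence is periodic with period 3.
The value 9 next appears (with j ≥ 2) at b_4.

4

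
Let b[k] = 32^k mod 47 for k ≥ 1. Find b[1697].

Computing terms: b[1] = 32,  b[2] = 37,  b[3] = 9,  b[4] = 6,  b[5] = 4,  b[6] = 34,  b[7] = 7,  b[8] = 36,  b[9] = 24,  b[10] = 16,  b[11] = 42,  b[12] = 28,  b[13] = 3,  b[14] = 2,  b[15] = 17,  b[16] = 27,  b[17] = 18,  b[18] = 12,  b[19] = 8,  b[20] = 21,  b[21] = 14,  b[22] = 25,  b[23] = 1,  b[24] = 32.
The sequence repeats with period 23.
So b[1697] = b[1 + ((1697-1) mod 23)] = b[18] = 12.

12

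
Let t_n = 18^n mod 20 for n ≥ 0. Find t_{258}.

4

We have t_0 = 1,  t_1 = 18,  t_2 = 4,  t_3 = 12,  t_4 = 16,  t_5 = 8,  t_6 = 4.
Since t_6 = t_2 = 4, the sequence is eventually periodic: after a pre-period of length 2 it cycles with period 4.
For n ≥ 2, t_n depends only on (n - 2) mod 4. (258 - 2) mod 4 = 0, so t_{258} = t_2 = 4.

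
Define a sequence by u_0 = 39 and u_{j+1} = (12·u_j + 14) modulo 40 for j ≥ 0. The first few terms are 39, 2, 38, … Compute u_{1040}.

14

We have u_0 = 39,  u_1 = 2,  u_2 = 38,  u_3 = 30,  u_4 = 14,  u_5 = 22,  u_6 = 38.
Since u_6 = u_2 = 38, the sequence is eventually periodic: after a pre-period of length 2 it cycles with period 4.
For j ≥ 2, u_j depends only on (j - 2) mod 4. (1040 - 2) mod 4 = 2, so u_{1040} = u_4 = 14.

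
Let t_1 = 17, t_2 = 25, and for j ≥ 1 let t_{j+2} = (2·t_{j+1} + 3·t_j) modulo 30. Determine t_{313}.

t_1 = 17; t_2 = 25; t_3 = 11; t_4 = 7; t_5 = 17; t_6 = 25.
Since (t_5, t_6) = (t_1, t_2) = (17, 25) (two consecutive terms determine the rest), the sequence is periodic with period 4.
(313 - 1) mod 4 = 0, so t_{313} = t_1 = 17.

17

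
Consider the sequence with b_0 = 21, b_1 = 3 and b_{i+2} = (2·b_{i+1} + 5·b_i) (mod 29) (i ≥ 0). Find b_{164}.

Listing terms: b_0 = 21,  b_1 = 3,  b_2 = 24,  b_3 = 5,  b_4 = 14,  b_5 = 24,  b_6 = 2,  b_7 = 8,  b_8 = 26,  b_9 = 5,  b_{10} = 24,  b_{11} = 15,  b_{12} = 5,  b_{13} = 27,  b_{14} = 21,  b_{15} = 3.
The sequence repeats with period 14.
So b_{164} = b_{0 + ((164-0) mod 14)} = b_{10} = 24.

24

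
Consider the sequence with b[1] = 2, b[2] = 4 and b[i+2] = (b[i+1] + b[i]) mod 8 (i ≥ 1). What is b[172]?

2

b[1] = 2,  b[2] = 4,  b[3] = 6,  b[4] = 2,  b[5] = 0,  b[6] = 2,  b[7] = 2,  b[8] = 4.
The sequence repeats with period 6.
(172 - 1) mod 6 = 3, so b[172] = b[4] = 2.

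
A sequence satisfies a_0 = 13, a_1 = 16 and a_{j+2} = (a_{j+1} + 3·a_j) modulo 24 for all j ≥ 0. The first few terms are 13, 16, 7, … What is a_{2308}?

4

a_0 = 13; a_1 = 16; a_2 = 7; a_3 = 7; a_4 = 4; a_5 = 1; a_6 = 13; a_7 = 16.
The sequence repeats with period 6.
So a_{2308} = a_{0 + ((2308-0) mod 6)} = a_4 = 4.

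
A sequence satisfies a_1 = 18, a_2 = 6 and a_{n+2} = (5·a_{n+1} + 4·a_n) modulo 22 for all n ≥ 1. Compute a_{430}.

Listing terms: a_1 = 18; a_2 = 6; a_3 = 14; a_4 = 6; a_5 = 20; a_6 = 14; a_7 = 18; a_8 = 14; a_9 = 10; a_{10} = 18; a_{11} = 20; a_{12} = 18; a_{13} = 16; a_{14} = 20; a_{15} = 10; a_{16} = 20; a_{17} = 8; a_{18} = 10; a_{19} = 16; a_{20} = 10; a_{21} = 4; a_{22} = 16; a_{23} = 8; a_{24} = 16; a_{25} = 2; a_{26} = 8; a_{27} = 4; a_{28} = 8; a_{29} = 12; a_{30} = 4; a_{31} = 2; a_{32} = 4; a_{33} = 6; a_{34} = 2; a_{35} = 12; a_{36} = 2; a_{37} = 14; a_{38} = 12; a_{39} = 6; a_{40} = 12; a_{41} = 18; a_{42} = 6.
The sequence repeats with period 40.
So a_{430} = a_{1 + ((430-1) mod 40)} = a_{30} = 4.

4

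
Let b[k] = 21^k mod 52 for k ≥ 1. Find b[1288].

1

b[1] = 21,  b[2] = 25,  b[3] = 5,  b[4] = 1,  b[5] = 21.
The sequence repeats with period 4.
(1288 - 1) mod 4 = 3, so b[1288] = b[4] = 1.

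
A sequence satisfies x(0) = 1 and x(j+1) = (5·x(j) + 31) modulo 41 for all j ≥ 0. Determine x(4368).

37

Listing terms: x(0) = 1, x(1) = 36, x(2) = 6, x(3) = 20, x(4) = 8, x(5) = 30, x(6) = 17, x(7) = 34, x(8) = 37, x(9) = 11, x(10) = 4, x(11) = 10, x(12) = 40, x(13) = 26, x(14) = 38, x(15) = 16, x(16) = 29, x(17) = 12, x(18) = 9, x(19) = 35, x(20) = 1.
The sequence repeats with period 20.
(4368 - 0) mod 20 = 8, so x(4368) = x(8) = 37.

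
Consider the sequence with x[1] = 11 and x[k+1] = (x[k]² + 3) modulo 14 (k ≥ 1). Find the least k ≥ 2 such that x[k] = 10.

4

Computing terms: x[1] = 11,  x[2] = 12,  x[3] = 7,  x[4] = 10,  x[5] = 5,  x[6] = 0,  x[7] = 3,  x[8] = 12.
Since x[8] = x[2] = 12, the sequence is eventually periodic: after a pre-period of length 1 it cycles with period 6.
The value 10 first appears (with k ≥ 2) at x[4].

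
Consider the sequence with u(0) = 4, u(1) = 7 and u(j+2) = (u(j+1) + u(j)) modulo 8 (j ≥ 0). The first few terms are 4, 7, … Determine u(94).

u(0) = 4; u(1) = 7; u(2) = 3; u(3) = 2; u(4) = 5; u(5) = 7; u(6) = 4; u(7) = 3; u(8) = 7; u(9) = 2; u(10) = 1; u(11) = 3; u(12) = 4; u(13) = 7.
The sequence repeats with period 12.
(94 - 0) mod 12 = 10, so u(94) = u(10) = 1.

1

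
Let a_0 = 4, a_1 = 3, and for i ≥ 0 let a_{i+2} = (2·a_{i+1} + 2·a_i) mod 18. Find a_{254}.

Listing terms: a_0 = 4; a_1 = 3; a_2 = 14; a_3 = 16; a_4 = 6; a_5 = 8; a_6 = 10; a_7 = 0; a_8 = 2; a_9 = 4; a_{10} = 12; a_{11} = 14; a_{12} = 16.
Since (a_{11}, a_{12}) = (a_2, a_3) = (14, 16) (two consecutive terms determine the rest), the sequence is eventually periodic: after a pre-period of length 2 it cycles with period 9.
For i ≥ 2, a_i depends only on (i - 2) mod 9. (254 - 2) mod 9 = 0, so a_{254} = a_2 = 14.

14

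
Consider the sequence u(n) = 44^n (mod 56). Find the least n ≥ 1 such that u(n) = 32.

2

Listing terms: u(0) = 1; u(1) = 44; u(2) = 32; u(3) = 8; u(4) = 16; u(5) = 32.
Since u(5) = u(2) = 32, the sequence is eventually periodic: after a pre-period of length 2 it cycles with period 3.
The value 32 first appears (with n ≥ 1) at u(2).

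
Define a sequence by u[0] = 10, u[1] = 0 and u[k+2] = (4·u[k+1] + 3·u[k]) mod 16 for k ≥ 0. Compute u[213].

0

Computing terms: u[0] = 10; u[1] = 0; u[2] = 14; u[3] = 8; u[4] = 10; u[5] = 0.
The sequence repeats with period 4.
(213 - 0) mod 4 = 1, so u[213] = u[1] = 0.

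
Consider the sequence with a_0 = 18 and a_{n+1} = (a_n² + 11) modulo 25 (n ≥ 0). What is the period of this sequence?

Listing terms: a_0 = 18, a_1 = 10, a_2 = 11, a_3 = 7, a_4 = 10.
Since a_4 = a_1 = 10, the sequence is eventually periodic: after a pre-period of length 1 it cycles with period 3.

3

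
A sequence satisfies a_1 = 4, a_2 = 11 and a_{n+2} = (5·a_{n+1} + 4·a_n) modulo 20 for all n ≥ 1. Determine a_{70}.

We have a_1 = 4,  a_2 = 11,  a_3 = 11,  a_4 = 19,  a_5 = 19,  a_6 = 11,  a_7 = 11.
Since (a_6, a_7) = (a_2, a_3) = (11, 11) (two consecutive terms determine the rest), the sequence is eventually periodic: after a pre-period of length 1 it cycles with period 4.
For n ≥ 2, a_n depends only on (n - 2) mod 4. (70 - 2) mod 4 = 0, so a_{70} = a_2 = 11.

11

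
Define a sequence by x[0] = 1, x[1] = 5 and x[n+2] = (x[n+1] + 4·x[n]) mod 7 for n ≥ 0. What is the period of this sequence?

We have x[0] = 1, x[1] = 5, x[2] = 2, x[3] = 1, x[4] = 2, x[5] = 6, x[6] = 0, x[7] = 3, x[8] = 3, x[9] = 1, x[10] = 6, x[11] = 3, x[12] = 6, x[13] = 4, x[14] = 0, x[15] = 2, x[16] = 2, x[17] = 3, x[18] = 4, x[19] = 2, x[20] = 4, x[21] = 5, x[22] = 0, x[23] = 6, x[24] = 6, x[25] = 2, x[26] = 5, x[27] = 6, x[28] = 5, x[29] = 1, x[30] = 0, x[31] = 4, x[32] = 4, x[33] = 6, x[34] = 1, x[35] = 4, x[36] = 1, x[37] = 3, x[38] = 0, x[39] = 5, x[40] = 5, x[41] = 4, x[42] = 3, x[43] = 5, x[44] = 3, x[45] = 2, x[46] = 0, x[47] = 1, x[48] = 1, x[49] = 5.
Since (x[48], x[49]) = (x[0], x[1]) = (1, 5) (two consecutive terms determine the rest), the sequence is periodic with period 48.

48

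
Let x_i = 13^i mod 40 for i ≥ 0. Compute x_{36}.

1

Computing terms: x_0 = 1,  x_1 = 13,  x_2 = 9,  x_3 = 37,  x_4 = 1.
Since x_4 = x_0 = 1, the sequence is periodic with period 4.
So x_{36} = x_{0 + ((36-0) mod 4)} = x_0 = 1.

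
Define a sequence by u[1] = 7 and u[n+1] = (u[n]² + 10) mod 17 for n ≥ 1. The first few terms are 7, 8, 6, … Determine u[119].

Listing terms: u[1] = 7,  u[2] = 8,  u[3] = 6,  u[4] = 12,  u[5] = 1,  u[6] = 11,  u[7] = 12.
Since u[7] = u[4] = 12, the sequence is eventually periodic: after a pre-period of length 3 it cycles with period 3.
For n ≥ 4, u[n] depends only on (n - 4) mod 3. (119 - 4) mod 3 = 1, so u[119] = u[5] = 1.

1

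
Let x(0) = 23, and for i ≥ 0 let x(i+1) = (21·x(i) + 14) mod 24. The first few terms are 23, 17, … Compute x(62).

We have x(0) = 23,  x(1) = 17,  x(2) = 11,  x(3) = 5,  x(4) = 23.
The sequence repeats with period 4.
So x(62) = x(0 + ((62-0) mod 4)) = x(2) = 11.

11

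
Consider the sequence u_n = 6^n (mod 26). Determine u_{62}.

Computing terms: u_1 = 6,  u_2 = 10,  u_3 = 8,  u_4 = 22,  u_5 = 2,  u_6 = 12,  u_7 = 20,  u_8 = 16,  u_9 = 18,  u_{10} = 4,  u_{11} = 24,  u_{12} = 14,  u_{13} = 6.
The sequence repeats with period 12.
So u_{62} = u_{1 + ((62-1) mod 12)} = u_2 = 10.

10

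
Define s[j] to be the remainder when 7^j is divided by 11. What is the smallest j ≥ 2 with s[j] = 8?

9

Computing terms: s[1] = 7; s[2] = 5; s[3] = 2; s[4] = 3; s[5] = 10; s[6] = 4; s[7] = 6; s[8] = 9; s[9] = 8; s[10] = 1; s[11] = 7.
Since s[11] = s[1] = 7, the sequence is periodic with period 10.
The value 8 first appears (with j ≥ 2) at s[9].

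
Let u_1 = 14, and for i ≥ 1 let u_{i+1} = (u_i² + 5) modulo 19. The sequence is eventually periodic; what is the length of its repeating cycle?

Listing terms: u_1 = 14, u_2 = 11, u_3 = 12, u_4 = 16, u_5 = 14.
The sequence repeats with period 4.

4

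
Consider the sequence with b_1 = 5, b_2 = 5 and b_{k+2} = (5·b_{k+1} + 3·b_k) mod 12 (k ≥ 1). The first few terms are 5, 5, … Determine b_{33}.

4

We have b_1 = 5; b_2 = 5; b_3 = 4; b_4 = 11; b_5 = 7; b_6 = 8; b_7 = 1; b_8 = 5; b_9 = 4.
Since (b_8, b_9) = (b_2, b_3) = (5, 4) (two consecutive terms determine the rest), the sequence is eventually periodic: after a pre-period of length 1 it cycles with period 6.
For k ≥ 2, b_k depends only on (k - 2) mod 6. (33 - 2) mod 6 = 1, so b_{33} = b_3 = 4.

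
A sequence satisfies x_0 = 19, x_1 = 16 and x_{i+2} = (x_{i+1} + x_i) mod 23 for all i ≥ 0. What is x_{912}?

19

x_0 = 19,  x_1 = 16,  x_2 = 12,  x_3 = 5,  x_4 = 17,  x_5 = 22,  x_6 = 16,  x_7 = 15,  x_8 = 8,  x_9 = 0,  x_{10} = 8,  x_{11} = 8,  x_{12} = 16,  x_{13} = 1,  x_{14} = 17,  x_{15} = 18,  x_{16} = 12,  x_{17} = 7,  x_{18} = 19,  x_{19} = 3,  x_{20} = 22,  x_{21} = 2,  x_{22} = 1,  x_{23} = 3,  x_{24} = 4,  x_{25} = 7,  x_{26} = 11,  x_{27} = 18,  x_{28} = 6,  x_{29} = 1,  x_{30} = 7,  x_{31} = 8,  x_{32} = 15,  x_{33} = 0,  x_{34} = 15,  x_{35} = 15,  x_{36} = 7,  x_{37} = 22,  x_{38} = 6,  x_{39} = 5,  x_{40} = 11,  x_{41} = 16,  x_{42} = 4,  x_{43} = 20,  x_{44} = 1,  x_{45} = 21,  x_{46} = 22,  x_{47} = 20,  x_{48} = 19,  x_{49} = 16.
The sequence repeats with period 48.
(912 - 0) mod 48 = 0, so x_{912} = x_0 = 19.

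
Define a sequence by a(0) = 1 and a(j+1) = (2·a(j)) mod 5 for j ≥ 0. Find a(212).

Listing terms: a(0) = 1; a(1) = 2; a(2) = 4; a(3) = 3; a(4) = 1.
Since a(4) = a(0) = 1, the sequence is periodic with period 4.
So a(212) = a(0 + ((212-0) mod 4)) = a(0) = 1.

1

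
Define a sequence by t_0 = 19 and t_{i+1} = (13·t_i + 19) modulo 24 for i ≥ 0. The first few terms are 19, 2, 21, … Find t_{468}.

7

Computing terms: t_0 = 19,  t_1 = 2,  t_2 = 21,  t_3 = 4,  t_4 = 23,  t_5 = 6,  t_6 = 1,  t_7 = 8,  t_8 = 3,  t_9 = 10,  t_{10} = 5,  t_{11} = 12,  t_{12} = 7,  t_{13} = 14,  t_{14} = 9,  t_{15} = 16,  t_{16} = 11,  t_{17} = 18,  t_{18} = 13,  t_{19} = 20,  t_{20} = 15,  t_{21} = 22,  t_{22} = 17,  t_{23} = 0,  t_{24} = 19.
Since t_{24} = t_0 = 19, the sequence is periodic with period 24.
(468 - 0) mod 24 = 12, so t_{468} = t_{12} = 7.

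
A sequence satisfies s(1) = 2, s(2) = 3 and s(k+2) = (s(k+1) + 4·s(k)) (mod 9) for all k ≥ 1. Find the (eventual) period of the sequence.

We have s(1) = 2; s(2) = 3; s(3) = 2; s(4) = 5; s(5) = 4; s(6) = 6; s(7) = 4; s(8) = 1; s(9) = 8; s(10) = 3; s(11) = 8; s(12) = 2; s(13) = 7; s(14) = 6; s(15) = 7; s(16) = 4; s(17) = 5; s(18) = 3; s(19) = 5; s(20) = 8; s(21) = 1; s(22) = 6; s(23) = 1; s(24) = 7; s(25) = 2; s(26) = 3.
The sequence repeats with period 24.

24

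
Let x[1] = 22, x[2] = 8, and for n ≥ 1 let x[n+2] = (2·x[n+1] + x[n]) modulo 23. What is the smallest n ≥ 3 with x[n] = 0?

14

Listing terms: x[1] = 22,  x[2] = 8,  x[3] = 15,  x[4] = 15,  x[5] = 22,  x[6] = 13,  x[7] = 2,  x[8] = 17,  x[9] = 13,  x[10] = 20,  x[11] = 7,  x[12] = 11,  x[13] = 6,  x[14] = 0,  x[15] = 6,  x[16] = 12,  x[17] = 7,  x[18] = 3,  x[19] = 13,  x[20] = 6,  x[21] = 2,  x[22] = 10,  x[23] = 22,  x[24] = 8.
Since (x[23], x[24]) = (x[1], x[2]) = (22, 8) (two consecutive terms determine the rest), the sequence is periodic with period 22.
The value 0 first appears (with n ≥ 3) at x[14].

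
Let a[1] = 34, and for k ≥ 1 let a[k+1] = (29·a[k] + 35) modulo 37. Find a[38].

Computing terms: a[1] = 34, a[2] = 22, a[3] = 7, a[4] = 16, a[5] = 18, a[6] = 2, a[7] = 19, a[8] = 31, a[9] = 9, a[10] = 0, a[11] = 35, a[12] = 14, a[13] = 34.
Since a[13] = a[1] = 34, the sequence is periodic with period 12.
So a[38] = a[1 + ((38-1) mod 12)] = a[2] = 22.

22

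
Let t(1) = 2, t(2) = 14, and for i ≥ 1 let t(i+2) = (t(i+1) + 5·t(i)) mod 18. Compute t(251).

10

Listing terms: t(1) = 2; t(2) = 14; t(3) = 6; t(4) = 4; t(5) = 16; t(6) = 0; t(7) = 8; t(8) = 8; t(9) = 12; t(10) = 16; t(11) = 4; t(12) = 12; t(13) = 14; t(14) = 2; t(15) = 0; t(16) = 10; t(17) = 10; t(18) = 6; t(19) = 2; t(20) = 14.
The sequence repeats with period 18.
(251 - 1) mod 18 = 16, so t(251) = t(17) = 10.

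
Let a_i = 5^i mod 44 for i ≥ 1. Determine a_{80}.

1

We have a_1 = 5; a_2 = 25; a_3 = 37; a_4 = 9; a_5 = 1; a_6 = 5.
The sequence repeats with period 5.
(80 - 1) mod 5 = 4, so a_{80} = a_5 = 1.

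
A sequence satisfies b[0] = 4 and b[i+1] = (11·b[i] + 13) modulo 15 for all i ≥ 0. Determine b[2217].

0

b[0] = 4; b[1] = 12; b[2] = 10; b[3] = 3; b[4] = 1; b[5] = 9; b[6] = 7; b[7] = 0; b[8] = 13; b[9] = 6; b[10] = 4.
Since b[10] = b[0] = 4, the sequence is periodic with period 10.
(2217 - 0) mod 10 = 7, so b[2217] = b[7] = 0.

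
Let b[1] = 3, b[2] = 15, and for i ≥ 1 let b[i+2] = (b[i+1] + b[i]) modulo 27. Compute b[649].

b[1] = 3; b[2] = 15; b[3] = 18; b[4] = 6; b[5] = 24; b[6] = 3; b[7] = 0; b[8] = 3; b[9] = 3; b[10] = 6; b[11] = 9; b[12] = 15; b[13] = 24; b[14] = 12; b[15] = 9; b[16] = 21; b[17] = 3; b[18] = 24; b[19] = 0; b[20] = 24; b[21] = 24; b[22] = 21; b[23] = 18; b[24] = 12; b[25] = 3; b[26] = 15.
The sequence repeats with period 24.
(649 - 1) mod 24 = 0, so b[649] = b[1] = 3.

3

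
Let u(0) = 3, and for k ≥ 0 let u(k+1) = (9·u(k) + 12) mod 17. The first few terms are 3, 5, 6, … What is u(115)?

u(0) = 3; u(1) = 5; u(2) = 6; u(3) = 15; u(4) = 11; u(5) = 9; u(6) = 8; u(7) = 16; u(8) = 3.
The sequence repeats with period 8.
So u(115) = u(0 + ((115-0) mod 8)) = u(3) = 15.

15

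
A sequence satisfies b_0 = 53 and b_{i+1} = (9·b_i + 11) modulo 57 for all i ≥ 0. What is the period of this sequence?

Computing terms: b_0 = 53, b_1 = 32, b_2 = 14, b_3 = 23, b_4 = 47, b_5 = 35, b_6 = 41, b_7 = 38, b_8 = 11, b_9 = 53.
The sequence repeats with period 9.

9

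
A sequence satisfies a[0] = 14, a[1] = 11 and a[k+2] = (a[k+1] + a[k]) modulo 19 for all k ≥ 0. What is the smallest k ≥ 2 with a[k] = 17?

a[0] = 14,  a[1] = 11,  a[2] = 6,  a[3] = 17,  a[4] = 4,  a[5] = 2,  a[6] = 6,  a[7] = 8,  a[8] = 14,  a[9] = 3,  a[10] = 17,  a[11] = 1,  a[12] = 18,  a[13] = 0,  a[14] = 18,  a[15] = 18,  a[16] = 17,  a[17] = 16,  a[18] = 14,  a[19] = 11.
The sequence repeats with period 18.
The value 17 first appears (with k ≥ 2) at a[3].

3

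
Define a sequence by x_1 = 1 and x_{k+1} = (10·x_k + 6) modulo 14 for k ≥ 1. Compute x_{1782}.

Computing terms: x_1 = 1; x_2 = 2; x_3 = 12; x_4 = 0; x_5 = 6; x_6 = 10; x_7 = 8; x_8 = 2.
Since x_8 = x_2 = 2, the sequence is eventually periodic: after a pre-period of length 1 it cycles with period 6.
For k ≥ 2, x_k depends only on (k - 2) mod 6. (1782 - 2) mod 6 = 4, so x_{1782} = x_6 = 10.

10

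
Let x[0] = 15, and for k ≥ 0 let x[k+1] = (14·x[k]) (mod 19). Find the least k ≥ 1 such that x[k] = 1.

1

Listing terms: x[0] = 15; x[1] = 1; x[2] = 14; x[3] = 6; x[4] = 8; x[5] = 17; x[6] = 10; x[7] = 7; x[8] = 3; x[9] = 4; x[10] = 18; x[11] = 5; x[12] = 13; x[13] = 11; x[14] = 2; x[15] = 9; x[16] = 12; x[17] = 16; x[18] = 15.
Since x[18] = x[0] = 15, the sequence is periodic with period 18.
The value 1 first appears (with k ≥ 1) at x[1].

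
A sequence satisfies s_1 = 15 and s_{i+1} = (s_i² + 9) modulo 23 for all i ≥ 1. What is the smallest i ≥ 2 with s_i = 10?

Computing terms: s_1 = 15, s_2 = 4, s_3 = 2, s_4 = 13, s_5 = 17, s_6 = 22, s_7 = 10, s_8 = 17.
Since s_8 = s_5 = 17, the sequence is eventually periodic: after a pre-period of length 4 it cycles with period 3.
The value 10 first appears (with i ≥ 2) at s_7.

7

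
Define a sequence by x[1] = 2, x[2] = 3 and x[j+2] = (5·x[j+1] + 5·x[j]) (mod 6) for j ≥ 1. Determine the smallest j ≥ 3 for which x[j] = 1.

3

We have x[1] = 2,  x[2] = 3,  x[3] = 1,  x[4] = 2,  x[5] = 3.
Since (x[4], x[5]) = (x[1], x[2]) = (2, 3) (two consecutive terms determine the rest), the sequence is periodic with period 3.
The value 1 first appears (with j ≥ 3) at x[3].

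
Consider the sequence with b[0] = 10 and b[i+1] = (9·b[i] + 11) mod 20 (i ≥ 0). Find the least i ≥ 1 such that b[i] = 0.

Computing terms: b[0] = 10,  b[1] = 1,  b[2] = 0,  b[3] = 11,  b[4] = 10.
The sequence repeats with period 4.
The value 0 first appears (with i ≥ 1) at b[2].

2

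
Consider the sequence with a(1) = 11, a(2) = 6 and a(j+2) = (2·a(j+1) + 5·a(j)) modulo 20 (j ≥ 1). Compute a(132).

4

We have a(1) = 11,  a(2) = 6,  a(3) = 7,  a(4) = 4,  a(5) = 3,  a(6) = 6,  a(7) = 7.
Since (a(6), a(7)) = (a(2), a(3)) = (6, 7) (two consecutive terms determine the rest), the sequence is eventually periodic: after a pre-period of length 1 it cycles with period 4.
For j ≥ 2, a(j) depends only on (j - 2) mod 4. (132 - 2) mod 4 = 2, so a(132) = a(4) = 4.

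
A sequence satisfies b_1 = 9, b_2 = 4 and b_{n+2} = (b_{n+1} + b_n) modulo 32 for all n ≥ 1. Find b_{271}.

We have b_1 = 9,  b_2 = 4,  b_3 = 13,  b_4 = 17,  b_5 = 30,  b_6 = 15,  b_7 = 13,  b_8 = 28,  b_9 = 9,  b_{10} = 5,  b_{11} = 14,  b_{12} = 19,  b_{13} = 1,  b_{14} = 20,  b_{15} = 21,  b_{16} = 9,  b_{17} = 30,  b_{18} = 7,  b_{19} = 5,  b_{20} = 12,  b_{21} = 17,  b_{22} = 29,  b_{23} = 14,  b_{24} = 11,  b_{25} = 25,  b_{26} = 4,  b_{27} = 29,  b_{28} = 1,  b_{29} = 30,  b_{30} = 31,  b_{31} = 29,  b_{32} = 28,  b_{33} = 25,  b_{34} = 21,  b_{35} = 14,  b_{36} = 3,  b_{37} = 17,  b_{38} = 20,  b_{39} = 5,  b_{40} = 25,  b_{41} = 30,  b_{42} = 23,  b_{43} = 21,  b_{44} = 12,  b_{45} = 1,  b_{46} = 13,  b_{47} = 14,  b_{48} = 27,  b_{49} = 9,  b_{50} = 4.
Since (b_{49}, b_{50}) = (b_1, b_2) = (9, 4) (two consecutive terms determine the rest), the sequence is periodic with period 48.
(271 - 1) mod 48 = 30, so b_{271} = b_{31} = 29.

29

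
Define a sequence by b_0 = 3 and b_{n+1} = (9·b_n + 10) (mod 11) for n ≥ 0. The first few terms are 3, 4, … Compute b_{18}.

6

We have b_0 = 3, b_1 = 4, b_2 = 2, b_3 = 6, b_4 = 9, b_5 = 3.
Since b_5 = b_0 = 3, the sequence is periodic with period 5.
(18 - 0) mod 5 = 3, so b_{18} = b_3 = 6.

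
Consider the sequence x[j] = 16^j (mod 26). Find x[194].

22

We have x[1] = 16,  x[2] = 22,  x[3] = 14,  x[4] = 16.
Since x[4] = x[1] = 16, the sequence is periodic with period 3.
(194 - 1) mod 3 = 1, so x[194] = x[2] = 22.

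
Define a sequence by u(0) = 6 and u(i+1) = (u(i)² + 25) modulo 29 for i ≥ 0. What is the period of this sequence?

6

Listing terms: u(0) = 6, u(1) = 3, u(2) = 5, u(3) = 21, u(4) = 2, u(5) = 0, u(6) = 25, u(7) = 12, u(8) = 24, u(9) = 21.
Since u(9) = u(3) = 21, the sequence is eventually periodic: after a pre-period of length 3 it cycles with period 6.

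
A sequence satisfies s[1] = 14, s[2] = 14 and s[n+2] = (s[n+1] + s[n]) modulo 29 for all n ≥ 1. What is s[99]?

14

s[1] = 14; s[2] = 14; s[3] = 28; s[4] = 13; s[5] = 12; s[6] = 25; s[7] = 8; s[8] = 4; s[9] = 12; s[10] = 16; s[11] = 28; s[12] = 15; s[13] = 14; s[14] = 0; s[15] = 14; s[16] = 14.
The sequence repeats with period 14.
(99 - 1) mod 14 = 0, so s[99] = s[1] = 14.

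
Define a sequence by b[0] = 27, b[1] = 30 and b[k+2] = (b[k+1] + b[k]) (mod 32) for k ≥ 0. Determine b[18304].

Listing terms: b[0] = 27; b[1] = 30; b[2] = 25; b[3] = 23; b[4] = 16; b[5] = 7; b[6] = 23; b[7] = 30; b[8] = 21; b[9] = 19; b[10] = 8; b[11] = 27; b[12] = 3; b[13] = 30; b[14] = 1; b[15] = 31; b[16] = 0; b[17] = 31; b[18] = 31; b[19] = 30; b[20] = 29; b[21] = 27; b[22] = 24; b[23] = 19; b[24] = 11; b[25] = 30; b[26] = 9; b[27] = 7; b[28] = 16; b[29] = 23; b[30] = 7; b[31] = 30; b[32] = 5; b[33] = 3; b[34] = 8; b[35] = 11; b[36] = 19; b[37] = 30; b[38] = 17; b[39] = 15; b[40] = 0; b[41] = 15; b[42] = 15; b[43] = 30; b[44] = 13; b[45] = 11; b[46] = 24; b[47] = 3; b[48] = 27; b[49] = 30.
Since (b[48], b[49]) = (b[0], b[1]) = (27, 30) (two consecutive terms determine the rest), the sequence is periodic with period 48.
So b[18304] = b[0 + ((18304-0) mod 48)] = b[16] = 0.

0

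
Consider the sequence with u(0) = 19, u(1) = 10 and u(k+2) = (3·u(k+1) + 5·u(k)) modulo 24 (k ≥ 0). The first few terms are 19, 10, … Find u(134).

Computing terms: u(0) = 19, u(1) = 10, u(2) = 5, u(3) = 17, u(4) = 4, u(5) = 1, u(6) = 23, u(7) = 2, u(8) = 1, u(9) = 13, u(10) = 20, u(11) = 5, u(12) = 19, u(13) = 10.
Since (u(12), u(13)) = (u(0), u(1)) = (19, 10) (two consecutive terms determine the rest), the sequence is periodic with period 12.
So u(134) = u(0 + ((134-0) mod 12)) = u(2) = 5.

5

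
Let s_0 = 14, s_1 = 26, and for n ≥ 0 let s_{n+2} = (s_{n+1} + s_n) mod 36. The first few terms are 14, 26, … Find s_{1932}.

We have s_0 = 14; s_1 = 26; s_2 = 4; s_3 = 30; s_4 = 34; s_5 = 28; s_6 = 26; s_7 = 18; s_8 = 8; s_9 = 26; s_{10} = 34; s_{11} = 24; s_{12} = 22; s_{13} = 10; s_{14} = 32; s_{15} = 6; s_{16} = 2; s_{17} = 8; s_{18} = 10; s_{19} = 18; s_{20} = 28; s_{21} = 10; s_{22} = 2; s_{23} = 12; s_{24} = 14; s_{25} = 26.
The sequence repeats with period 24.
So s_{1932} = s_{0 + ((1932-0) mod 24)} = s_{12} = 22.

22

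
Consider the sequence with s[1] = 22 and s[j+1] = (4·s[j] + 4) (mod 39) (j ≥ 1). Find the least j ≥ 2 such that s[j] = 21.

s[1] = 22,  s[2] = 14,  s[3] = 21,  s[4] = 10,  s[5] = 5,  s[6] = 24,  s[7] = 22.
Since s[7] = s[1] = 22, the sequence is periodic with period 6.
The value 21 first appears (with j ≥ 2) at s[3].

3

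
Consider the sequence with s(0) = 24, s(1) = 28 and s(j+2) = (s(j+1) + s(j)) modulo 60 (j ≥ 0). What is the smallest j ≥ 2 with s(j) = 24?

Computing terms: s(0) = 24; s(1) = 28; s(2) = 52; s(3) = 20; s(4) = 12; s(5) = 32; s(6) = 44; s(7) = 16; s(8) = 0; s(9) = 16; s(10) = 16; s(11) = 32; s(12) = 48; s(13) = 20; s(14) = 8; s(15) = 28; s(16) = 36; s(17) = 4; s(18) = 40; s(19) = 44; s(20) = 24; s(21) = 8; s(22) = 32; s(23) = 40; s(24) = 12; s(25) = 52; s(26) = 4; s(27) = 56; s(28) = 0; s(29) = 56; s(30) = 56; s(31) = 52; s(32) = 48; s(33) = 40; s(34) = 28; s(35) = 8; s(36) = 36; s(37) = 44; s(38) = 20; s(39) = 4; s(40) = 24; s(41) = 28.
The sequence repeats with period 40.
The value 24 first appears (with j ≥ 2) at s(20).

20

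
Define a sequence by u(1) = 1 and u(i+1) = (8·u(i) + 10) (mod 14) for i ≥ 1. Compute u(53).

Listing terms: u(1) = 1, u(2) = 4, u(3) = 0, u(4) = 10, u(5) = 6, u(6) = 2, u(7) = 12, u(8) = 8, u(9) = 4.
Since u(9) = u(2) = 4, the sequence is eventually periodic: after a pre-period of length 1 it cycles with period 7.
For i ≥ 2, u(i) depends only on (i - 2) mod 7. (53 - 2) mod 7 = 2, so u(53) = u(4) = 10.

10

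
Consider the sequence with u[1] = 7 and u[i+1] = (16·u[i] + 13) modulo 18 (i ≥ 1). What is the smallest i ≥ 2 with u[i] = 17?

Listing terms: u[1] = 7; u[2] = 17; u[3] = 15; u[4] = 1; u[5] = 11; u[6] = 9; u[7] = 13; u[8] = 5; u[9] = 3; u[10] = 7.
The sequence repeats with period 9.
The value 17 first appears (with i ≥ 2) at u[2].

2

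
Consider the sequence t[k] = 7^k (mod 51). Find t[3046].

43

Listing terms: t[0] = 1,  t[1] = 7,  t[2] = 49,  t[3] = 37,  t[4] = 4,  t[5] = 28,  t[6] = 43,  t[7] = 46,  t[8] = 16,  t[9] = 10,  t[10] = 19,  t[11] = 31,  t[12] = 13,  t[13] = 40,  t[14] = 25,  t[15] = 22,  t[16] = 1.
The sequence repeats with period 16.
(3046 - 0) mod 16 = 6, so t[3046] = t[6] = 43.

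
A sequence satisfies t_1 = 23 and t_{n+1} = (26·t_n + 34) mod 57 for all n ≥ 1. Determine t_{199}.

23

Computing terms: t_1 = 23,  t_2 = 5,  t_3 = 50,  t_4 = 23.
Since t_4 = t_1 = 23, the sequence is periodic with period 3.
So t_{199} = t_{1 + ((199-1) mod 3)} = t_1 = 23.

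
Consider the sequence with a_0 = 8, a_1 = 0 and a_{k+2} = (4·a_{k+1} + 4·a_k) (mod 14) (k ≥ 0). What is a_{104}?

a_0 = 8, a_1 = 0, a_2 = 4, a_3 = 2, a_4 = 10, a_5 = 6, a_6 = 8, a_7 = 0.
The sequence repeats with period 6.
So a_{104} = a_{0 + ((104-0) mod 6)} = a_2 = 4.

4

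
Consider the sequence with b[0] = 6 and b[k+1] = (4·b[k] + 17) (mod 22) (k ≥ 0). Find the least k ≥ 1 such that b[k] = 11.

4

We have b[0] = 6; b[1] = 19; b[2] = 5; b[3] = 15; b[4] = 11; b[5] = 17; b[6] = 19.
Since b[6] = b[1] = 19, the sequence is eventually periodic: after a pre-period of length 1 it cycles with period 5.
The value 11 first appears (with k ≥ 1) at b[4].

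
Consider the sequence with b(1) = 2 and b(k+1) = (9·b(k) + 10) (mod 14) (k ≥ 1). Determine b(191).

b(1) = 2, b(2) = 0, b(3) = 10, b(4) = 2.
The sequence repeats with period 3.
(191 - 1) mod 3 = 1, so b(191) = b(2) = 0.

0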